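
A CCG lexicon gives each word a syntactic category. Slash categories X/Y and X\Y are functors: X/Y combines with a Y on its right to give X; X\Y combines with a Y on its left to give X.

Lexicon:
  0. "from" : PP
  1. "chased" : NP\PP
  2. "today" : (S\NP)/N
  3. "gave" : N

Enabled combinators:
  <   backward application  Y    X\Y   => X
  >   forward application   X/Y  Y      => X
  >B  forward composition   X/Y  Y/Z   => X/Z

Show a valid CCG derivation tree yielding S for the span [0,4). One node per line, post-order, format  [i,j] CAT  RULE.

[0,1] PP  lex  "from"
[1,2] NP\PP  lex  "chased"
[0,2] NP  <  k=1
[2,3] (S\NP)/N  lex  "today"
[3,4] N  lex  "gave"
[2,4] S\NP  >  k=3
[0,4] S  <  k=2

[0,4] S   <
  [0,2] NP   <
    [0,1] "from" : PP
    [1,2] "chased" : NP\PP
  [2,4] S\NP   >
    [2,3] "today" : (S\NP)/N
    [3,4] "gave" : N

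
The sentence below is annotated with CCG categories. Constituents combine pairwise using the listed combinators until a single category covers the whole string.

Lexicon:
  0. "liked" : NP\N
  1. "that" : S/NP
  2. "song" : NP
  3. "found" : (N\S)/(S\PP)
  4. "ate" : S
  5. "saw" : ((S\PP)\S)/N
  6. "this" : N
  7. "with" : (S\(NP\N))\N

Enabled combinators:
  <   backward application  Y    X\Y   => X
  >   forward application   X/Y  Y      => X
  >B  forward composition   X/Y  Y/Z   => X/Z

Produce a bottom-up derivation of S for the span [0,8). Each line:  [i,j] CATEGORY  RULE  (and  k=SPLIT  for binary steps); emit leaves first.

[0,1] NP\N  lex  "liked"
[1,2] S/NP  lex  "that"
[2,3] NP  lex  "song"
[1,3] S  >  k=2
[3,4] (N\S)/(S\PP)  lex  "found"
[4,5] S  lex  "ate"
[5,6] ((S\PP)\S)/N  lex  "saw"
[6,7] N  lex  "this"
[5,7] (S\PP)\S  >  k=6
[4,7] S\PP  <  k=5
[3,7] N\S  >  k=4
[1,7] N  <  k=3
[7,8] (S\(NP\N))\N  lex  "with"
[1,8] S\(NP\N)  <  k=7
[0,8] S  <  k=1

[0,8] S   <
  [0,1] "liked" : NP\N
  [1,8] S\(NP\N)   <
    [1,7] N   <
      [1,3] S   >
        [1,2] "that" : S/NP
        [2,3] "song" : NP
      [3,7] N\S   >
        [3,4] "found" : (N\S)/(S\PP)
        [4,7] S\PP   <
          [4,5] "ate" : S
          [5,7] (S\PP)\S   >
            [5,6] "saw" : ((S\PP)\S)/N
            [6,7] "this" : N
    [7,8] "with" : (S\(NP\N))\N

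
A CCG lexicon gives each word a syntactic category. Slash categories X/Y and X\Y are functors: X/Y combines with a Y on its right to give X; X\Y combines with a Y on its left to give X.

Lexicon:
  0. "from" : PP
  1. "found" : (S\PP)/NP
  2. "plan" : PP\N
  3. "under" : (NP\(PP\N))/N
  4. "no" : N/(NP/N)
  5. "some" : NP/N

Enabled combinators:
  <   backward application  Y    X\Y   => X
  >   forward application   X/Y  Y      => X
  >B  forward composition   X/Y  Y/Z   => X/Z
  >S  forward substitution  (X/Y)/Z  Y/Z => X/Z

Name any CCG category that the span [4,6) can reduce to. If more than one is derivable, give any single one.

[0,6] S   <
  [0,1] "from" : PP
  [1,6] S\PP   >
    [1,2] "found" : (S\PP)/NP
    [2,6] NP   <
      [2,3] "plan" : PP\N
      [3,6] NP\(PP\N)   >
        [3,4] "under" : (NP\(PP\N))/N
        [4,6] N   >
          [4,5] "no" : N/(NP/N)
          [5,6] "some" : NP/N

N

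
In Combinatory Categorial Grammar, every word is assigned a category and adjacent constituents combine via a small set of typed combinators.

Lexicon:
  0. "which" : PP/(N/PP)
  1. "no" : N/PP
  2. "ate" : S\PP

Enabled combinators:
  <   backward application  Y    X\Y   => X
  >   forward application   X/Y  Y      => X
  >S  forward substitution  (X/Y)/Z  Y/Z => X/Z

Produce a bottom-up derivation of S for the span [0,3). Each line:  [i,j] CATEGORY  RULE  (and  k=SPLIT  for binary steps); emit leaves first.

[0,3] S   <
  [0,2] PP   >
    [0,1] "which" : PP/(N/PP)
    [1,2] "no" : N/PP
  [2,3] "ate" : S\PP

[0,1] PP/(N/PP)  lex  "which"
[1,2] N/PP  lex  "no"
[0,2] PP  >  k=1
[2,3] S\PP  lex  "ate"
[0,3] S  <  k=2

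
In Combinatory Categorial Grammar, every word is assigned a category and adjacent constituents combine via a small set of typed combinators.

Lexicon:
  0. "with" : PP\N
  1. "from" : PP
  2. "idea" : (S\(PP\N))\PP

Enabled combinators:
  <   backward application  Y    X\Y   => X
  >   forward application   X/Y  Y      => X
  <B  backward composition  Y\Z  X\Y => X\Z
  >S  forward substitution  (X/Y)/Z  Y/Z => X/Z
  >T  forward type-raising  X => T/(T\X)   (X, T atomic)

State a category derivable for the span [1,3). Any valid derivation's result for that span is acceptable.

[0,3] S   <
  [0,1] "with" : PP\N
  [1,3] S\(PP\N)   <
    [1,2] "from" : PP
    [2,3] "idea" : (S\(PP\N))\PP

S\(PP\N)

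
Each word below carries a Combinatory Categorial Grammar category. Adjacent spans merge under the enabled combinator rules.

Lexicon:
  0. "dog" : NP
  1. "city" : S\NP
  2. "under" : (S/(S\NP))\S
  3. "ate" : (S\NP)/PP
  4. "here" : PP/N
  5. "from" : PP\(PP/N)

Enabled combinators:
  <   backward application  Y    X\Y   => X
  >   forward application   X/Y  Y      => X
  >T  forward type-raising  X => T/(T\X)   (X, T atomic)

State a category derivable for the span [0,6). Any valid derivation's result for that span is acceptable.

S

[0,6] S   >
  [0,3] S/(S\NP)   <
    [0,2] S   >
      [0,1] S/(S\NP)   >T
        [0,1] "dog" : NP
      [1,2] "city" : S\NP
    [2,3] "under" : (S/(S\NP))\S
  [3,6] S\NP   >
    [3,4] "ate" : (S\NP)/PP
    [4,6] PP   <
      [4,5] "here" : PP/N
      [5,6] "from" : PP\(PP/N)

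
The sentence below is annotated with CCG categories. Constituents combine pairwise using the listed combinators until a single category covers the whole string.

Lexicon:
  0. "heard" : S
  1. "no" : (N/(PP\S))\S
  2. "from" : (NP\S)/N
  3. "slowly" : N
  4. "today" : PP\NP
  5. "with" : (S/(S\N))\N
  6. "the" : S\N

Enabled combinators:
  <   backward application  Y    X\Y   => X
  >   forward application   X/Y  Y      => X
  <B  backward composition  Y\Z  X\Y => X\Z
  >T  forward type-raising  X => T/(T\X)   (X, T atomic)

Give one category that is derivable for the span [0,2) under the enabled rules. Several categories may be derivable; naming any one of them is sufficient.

[0,7] S   >
  [0,6] S/(S\N)   <
    [0,5] N   >
      [0,2] N/(PP\S)   <
        [0,1] "heard" : S
        [1,2] "no" : (N/(PP\S))\S
      [2,5] PP\S   <B
        [2,4] NP\S   >
          [2,3] "from" : (NP\S)/N
          [3,4] "slowly" : N
        [4,5] "today" : PP\NP
    [5,6] "with" : (S/(S\N))\N
  [6,7] "the" : S\N

N/(PP\S)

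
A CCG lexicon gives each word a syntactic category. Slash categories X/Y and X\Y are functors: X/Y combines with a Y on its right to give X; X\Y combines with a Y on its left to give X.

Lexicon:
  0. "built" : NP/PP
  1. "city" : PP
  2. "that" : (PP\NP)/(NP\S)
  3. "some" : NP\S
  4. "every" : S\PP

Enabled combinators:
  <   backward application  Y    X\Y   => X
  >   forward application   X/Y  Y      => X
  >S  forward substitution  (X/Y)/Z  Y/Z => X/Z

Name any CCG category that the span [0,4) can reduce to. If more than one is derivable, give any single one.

PP

[0,5] S   <
  [0,4] PP   <
    [0,2] NP   >
      [0,1] "built" : NP/PP
      [1,2] "city" : PP
    [2,4] PP\NP   >
      [2,3] "that" : (PP\NP)/(NP\S)
      [3,4] "some" : NP\S
  [4,5] "every" : S\PP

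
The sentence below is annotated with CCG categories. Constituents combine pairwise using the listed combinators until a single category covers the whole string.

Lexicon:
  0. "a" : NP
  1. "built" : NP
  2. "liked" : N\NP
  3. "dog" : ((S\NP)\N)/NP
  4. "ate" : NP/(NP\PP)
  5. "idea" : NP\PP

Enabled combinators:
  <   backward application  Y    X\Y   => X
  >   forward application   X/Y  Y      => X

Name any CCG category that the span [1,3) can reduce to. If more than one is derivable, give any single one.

N

[0,6] S   <
  [0,1] "a" : NP
  [1,6] S\NP   <
    [1,3] N   <
      [1,2] "built" : NP
      [2,3] "liked" : N\NP
    [3,6] (S\NP)\N   >
      [3,4] "dog" : ((S\NP)\N)/NP
      [4,6] NP   >
        [4,5] "ate" : NP/(NP\PP)
        [5,6] "idea" : NP\PP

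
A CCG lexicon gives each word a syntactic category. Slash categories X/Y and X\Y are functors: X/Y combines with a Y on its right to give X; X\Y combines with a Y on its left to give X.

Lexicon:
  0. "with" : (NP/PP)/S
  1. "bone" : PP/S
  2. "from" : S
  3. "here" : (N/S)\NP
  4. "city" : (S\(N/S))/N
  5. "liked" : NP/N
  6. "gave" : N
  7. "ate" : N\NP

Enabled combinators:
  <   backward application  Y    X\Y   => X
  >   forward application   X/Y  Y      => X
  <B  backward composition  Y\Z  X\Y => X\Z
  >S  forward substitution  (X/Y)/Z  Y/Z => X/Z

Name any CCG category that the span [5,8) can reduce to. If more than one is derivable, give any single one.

[0,8] S   <
  [0,4] N/S   <
    [0,3] NP   >
      [0,2] NP/S   >S
        [0,1] "with" : (NP/PP)/S
        [1,2] "bone" : PP/S
      [2,3] "from" : S
    [3,4] "here" : (N/S)\NP
  [4,8] S\(N/S)   >
    [4,5] "city" : (S\(N/S))/N
    [5,8] N   <
      [5,7] NP   >
        [5,6] "liked" : NP/N
        [6,7] "gave" : N
      [7,8] "ate" : N\NP

N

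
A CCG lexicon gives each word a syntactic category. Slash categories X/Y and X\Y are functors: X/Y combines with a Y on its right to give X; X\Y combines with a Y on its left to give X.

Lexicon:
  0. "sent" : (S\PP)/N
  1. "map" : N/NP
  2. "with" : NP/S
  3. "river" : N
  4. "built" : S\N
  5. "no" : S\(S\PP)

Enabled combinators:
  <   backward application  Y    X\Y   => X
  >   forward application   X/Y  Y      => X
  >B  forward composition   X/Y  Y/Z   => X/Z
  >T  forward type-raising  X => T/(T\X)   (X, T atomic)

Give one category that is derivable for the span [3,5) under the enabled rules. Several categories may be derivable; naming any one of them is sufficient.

[0,6] S   <
  [0,5] S\PP   >
    [0,1] "sent" : (S\PP)/N
    [1,5] N   >
      [1,3] N/S   >B
        [1,2] "map" : N/NP
        [2,3] "with" : NP/S
      [3,5] S   >
        [3,4] S/(S\N)   >T
          [3,4] "river" : N
        [4,5] "built" : S\N
  [5,6] "no" : S\(S\PP)

S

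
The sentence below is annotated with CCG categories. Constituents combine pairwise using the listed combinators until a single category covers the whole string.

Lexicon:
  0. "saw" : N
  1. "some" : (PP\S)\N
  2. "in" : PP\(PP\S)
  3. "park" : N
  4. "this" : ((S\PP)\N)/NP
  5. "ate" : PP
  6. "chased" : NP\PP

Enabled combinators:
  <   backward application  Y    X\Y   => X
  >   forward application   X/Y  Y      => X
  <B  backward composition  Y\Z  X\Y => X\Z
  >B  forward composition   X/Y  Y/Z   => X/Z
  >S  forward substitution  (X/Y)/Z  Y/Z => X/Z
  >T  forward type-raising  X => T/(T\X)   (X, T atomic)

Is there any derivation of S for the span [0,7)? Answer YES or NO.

[0,7] S   <
  [0,3] PP   <
    [0,2] PP\S   <
      [0,1] "saw" : N
      [1,2] "some" : (PP\S)\N
    [2,3] "in" : PP\(PP\S)
  [3,7] S\PP   <
    [3,4] "park" : N
    [4,7] (S\PP)\N   >
      [4,5] "this" : ((S\PP)\N)/NP
      [5,7] NP   >
        [5,6] NP/(NP\PP)   >T
          [5,6] "ate" : PP
        [6,7] "chased" : NP\PP

YES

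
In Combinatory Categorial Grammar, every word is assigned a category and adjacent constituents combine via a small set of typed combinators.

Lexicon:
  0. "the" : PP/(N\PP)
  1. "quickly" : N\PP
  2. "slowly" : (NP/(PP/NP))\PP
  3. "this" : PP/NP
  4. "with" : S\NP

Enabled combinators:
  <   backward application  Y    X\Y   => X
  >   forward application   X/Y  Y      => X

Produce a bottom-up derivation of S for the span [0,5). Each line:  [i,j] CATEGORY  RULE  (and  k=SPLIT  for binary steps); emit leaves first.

[0,5] S   <
  [0,4] NP   >
    [0,3] NP/(PP/NP)   <
      [0,2] PP   >
        [0,1] "the" : PP/(N\PP)
        [1,2] "quickly" : N\PP
      [2,3] "slowly" : (NP/(PP/NP))\PP
    [3,4] "this" : PP/NP
  [4,5] "with" : S\NP

[0,1] PP/(N\PP)  lex  "the"
[1,2] N\PP  lex  "quickly"
[0,2] PP  >  k=1
[2,3] (NP/(PP/NP))\PP  lex  "slowly"
[0,3] NP/(PP/NP)  <  k=2
[3,4] PP/NP  lex  "this"
[0,4] NP  >  k=3
[4,5] S\NP  lex  "with"
[0,5] S  <  k=4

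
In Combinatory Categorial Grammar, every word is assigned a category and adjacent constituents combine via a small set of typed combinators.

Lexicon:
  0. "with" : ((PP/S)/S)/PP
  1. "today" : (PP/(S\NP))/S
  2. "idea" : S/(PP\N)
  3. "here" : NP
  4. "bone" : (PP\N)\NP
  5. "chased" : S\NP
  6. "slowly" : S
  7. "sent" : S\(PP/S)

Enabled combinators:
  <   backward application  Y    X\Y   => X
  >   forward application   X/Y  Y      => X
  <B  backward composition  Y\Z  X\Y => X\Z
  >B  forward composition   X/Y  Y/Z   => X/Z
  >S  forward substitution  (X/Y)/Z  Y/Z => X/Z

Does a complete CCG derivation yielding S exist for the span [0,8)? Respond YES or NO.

[0,8] S   <
  [0,7] PP/S   >
    [0,6] (PP/S)/S   >
      [0,1] "with" : ((PP/S)/S)/PP
      [1,6] PP   >
        [1,5] PP/(S\NP)   >
          [1,2] "today" : (PP/(S\NP))/S
          [2,5] S   >
            [2,3] "idea" : S/(PP\N)
            [3,5] PP\N   <
              [3,4] "here" : NP
              [4,5] "bone" : (PP\N)\NP
        [5,6] "chased" : S\NP
    [6,7] "slowly" : S
  [7,8] "sent" : S\(PP/S)

YES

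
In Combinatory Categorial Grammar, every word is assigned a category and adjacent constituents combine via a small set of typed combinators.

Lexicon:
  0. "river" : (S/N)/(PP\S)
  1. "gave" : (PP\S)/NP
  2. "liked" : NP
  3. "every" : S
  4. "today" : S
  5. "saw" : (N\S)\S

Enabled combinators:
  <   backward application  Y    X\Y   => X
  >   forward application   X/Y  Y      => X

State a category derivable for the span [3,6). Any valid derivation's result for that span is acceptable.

[0,6] S   >
  [0,3] S/N   >
    [0,1] "river" : (S/N)/(PP\S)
    [1,3] PP\S   >
      [1,2] "gave" : (PP\S)/NP
      [2,3] "liked" : NP
  [3,6] N   <
    [3,4] "every" : S
    [4,6] N\S   <
      [4,5] "today" : S
      [5,6] "saw" : (N\S)\S

N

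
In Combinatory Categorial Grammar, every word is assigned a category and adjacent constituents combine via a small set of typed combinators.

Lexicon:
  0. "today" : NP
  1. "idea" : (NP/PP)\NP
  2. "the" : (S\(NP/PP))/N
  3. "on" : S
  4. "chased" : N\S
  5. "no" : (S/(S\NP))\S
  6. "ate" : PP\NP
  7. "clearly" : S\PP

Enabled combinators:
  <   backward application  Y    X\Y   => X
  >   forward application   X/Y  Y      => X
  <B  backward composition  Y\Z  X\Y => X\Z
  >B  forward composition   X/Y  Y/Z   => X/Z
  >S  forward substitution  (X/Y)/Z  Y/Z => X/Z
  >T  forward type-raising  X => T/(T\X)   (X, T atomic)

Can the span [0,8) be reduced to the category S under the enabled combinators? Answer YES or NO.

[0,8] S   >
  [0,6] S/(S\NP)   <
    [0,5] S   <
      [0,1] "today" : NP
      [1,5] S\NP   <B
        [1,2] "idea" : (NP/PP)\NP
        [2,5] S\(NP/PP)   >
          [2,3] "the" : (S\(NP/PP))/N
          [3,5] N   <
            [3,4] "on" : S
            [4,5] "chased" : N\S
    [5,6] "no" : (S/(S\NP))\S
  [6,8] S\NP   <B
    [6,7] "ate" : PP\NP
    [7,8] "clearly" : S\PP

YES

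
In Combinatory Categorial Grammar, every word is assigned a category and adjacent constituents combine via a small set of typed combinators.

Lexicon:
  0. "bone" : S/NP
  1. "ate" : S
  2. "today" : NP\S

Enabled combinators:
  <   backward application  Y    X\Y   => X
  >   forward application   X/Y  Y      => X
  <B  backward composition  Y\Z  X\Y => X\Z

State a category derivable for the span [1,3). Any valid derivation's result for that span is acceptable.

NP

[0,3] S   >
  [0,1] "bone" : S/NP
  [1,3] NP   <
    [1,2] "ate" : S
    [2,3] "today" : NP\S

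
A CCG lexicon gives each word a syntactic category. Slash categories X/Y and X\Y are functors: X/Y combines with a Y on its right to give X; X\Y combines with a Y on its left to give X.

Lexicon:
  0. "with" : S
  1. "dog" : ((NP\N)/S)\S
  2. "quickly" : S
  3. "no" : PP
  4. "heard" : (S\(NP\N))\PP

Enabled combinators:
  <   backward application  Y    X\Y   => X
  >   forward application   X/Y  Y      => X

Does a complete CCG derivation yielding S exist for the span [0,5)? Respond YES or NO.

YES

[0,5] S   <
  [0,3] NP\N   >
    [0,2] (NP\N)/S   <
      [0,1] "with" : S
      [1,2] "dog" : ((NP\N)/S)\S
    [2,3] "quickly" : S
  [3,5] S\(NP\N)   <
    [3,4] "no" : PP
    [4,5] "heard" : (S\(NP\N))\PP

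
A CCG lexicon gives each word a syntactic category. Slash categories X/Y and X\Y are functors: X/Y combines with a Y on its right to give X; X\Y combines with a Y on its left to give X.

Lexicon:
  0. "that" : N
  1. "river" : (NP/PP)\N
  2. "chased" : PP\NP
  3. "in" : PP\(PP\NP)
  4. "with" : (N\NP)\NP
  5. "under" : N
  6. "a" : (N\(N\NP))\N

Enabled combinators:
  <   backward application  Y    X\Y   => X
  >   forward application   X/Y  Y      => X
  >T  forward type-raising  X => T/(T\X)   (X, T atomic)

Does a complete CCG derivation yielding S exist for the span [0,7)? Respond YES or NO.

NO

N (NP/PP)\N PP\NP PP\(PP\NP) (N\NP)\NP N (N\(N\NP))\N
CKY chart[0,7] = {N, N/(N\N), NP/(NP\N), PP/(PP\N), S/(S\N)}; S ∉ chart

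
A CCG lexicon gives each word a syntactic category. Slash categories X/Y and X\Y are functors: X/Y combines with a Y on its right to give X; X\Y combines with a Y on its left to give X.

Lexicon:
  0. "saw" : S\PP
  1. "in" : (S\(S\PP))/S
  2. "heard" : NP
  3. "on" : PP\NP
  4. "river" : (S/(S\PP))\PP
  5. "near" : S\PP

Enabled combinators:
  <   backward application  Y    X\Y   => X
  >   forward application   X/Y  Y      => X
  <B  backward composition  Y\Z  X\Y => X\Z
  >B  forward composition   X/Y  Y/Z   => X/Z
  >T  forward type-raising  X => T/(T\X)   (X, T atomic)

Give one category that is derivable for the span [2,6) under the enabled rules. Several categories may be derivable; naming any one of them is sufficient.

[0,6] S   <
  [0,1] "saw" : S\PP
  [1,6] S\(S\PP)   >
    [1,2] "in" : (S\(S\PP))/S
    [2,6] S   >
      [2,5] S/(S\PP)   <
        [2,4] PP   <
          [2,3] "heard" : NP
          [3,4] "on" : PP\NP
        [4,5] "river" : (S/(S\PP))\PP
      [5,6] "near" : S\PP

S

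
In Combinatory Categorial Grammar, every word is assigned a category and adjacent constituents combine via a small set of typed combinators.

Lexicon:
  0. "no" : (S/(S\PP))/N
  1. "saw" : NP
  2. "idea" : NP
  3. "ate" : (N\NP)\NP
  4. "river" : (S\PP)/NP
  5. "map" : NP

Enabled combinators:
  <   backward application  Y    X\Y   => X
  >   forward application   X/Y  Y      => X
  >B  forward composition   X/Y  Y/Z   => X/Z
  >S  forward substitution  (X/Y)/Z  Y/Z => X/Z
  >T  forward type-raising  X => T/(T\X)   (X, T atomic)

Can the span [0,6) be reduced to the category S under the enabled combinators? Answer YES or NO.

YES

[0,6] S   >
  [0,4] S/(S\PP)   >
    [0,1] "no" : (S/(S\PP))/N
    [1,4] N   <
      [1,2] "saw" : NP
      [2,4] N\NP   <
        [2,3] "idea" : NP
        [3,4] "ate" : (N\NP)\NP
  [4,6] S\PP   >
    [4,5] "river" : (S\PP)/NP
    [5,6] "map" : NP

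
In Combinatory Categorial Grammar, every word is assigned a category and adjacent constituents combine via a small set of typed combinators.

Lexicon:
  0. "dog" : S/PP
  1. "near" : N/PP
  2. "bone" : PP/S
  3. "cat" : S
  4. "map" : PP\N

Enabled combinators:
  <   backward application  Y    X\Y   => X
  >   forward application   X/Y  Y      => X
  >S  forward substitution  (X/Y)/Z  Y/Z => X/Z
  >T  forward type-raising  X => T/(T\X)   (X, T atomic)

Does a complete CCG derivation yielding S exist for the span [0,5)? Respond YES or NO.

[0,5] S   >
  [0,1] "dog" : S/PP
  [1,5] PP   <
    [1,4] N   >
      [1,2] "near" : N/PP
      [2,4] PP   >
        [2,3] "bone" : PP/S
        [3,4] "cat" : S
    [4,5] "map" : PP\N

YES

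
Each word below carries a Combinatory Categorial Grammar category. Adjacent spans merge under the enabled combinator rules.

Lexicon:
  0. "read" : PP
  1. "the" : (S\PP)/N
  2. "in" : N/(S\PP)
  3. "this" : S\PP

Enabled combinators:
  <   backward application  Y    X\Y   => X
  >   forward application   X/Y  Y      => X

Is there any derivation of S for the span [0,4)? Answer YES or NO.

YES

[0,4] S   <
  [0,1] "read" : PP
  [1,4] S\PP   >
    [1,2] "the" : (S\PP)/N
    [2,4] N   >
      [2,3] "in" : N/(S\PP)
      [3,4] "this" : S\PP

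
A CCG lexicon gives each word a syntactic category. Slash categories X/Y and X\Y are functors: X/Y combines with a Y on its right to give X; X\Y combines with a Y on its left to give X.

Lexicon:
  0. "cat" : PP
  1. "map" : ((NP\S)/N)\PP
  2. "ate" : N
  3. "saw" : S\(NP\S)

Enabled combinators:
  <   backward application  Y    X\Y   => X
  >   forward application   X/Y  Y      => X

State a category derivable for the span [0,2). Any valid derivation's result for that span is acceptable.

(NP\S)/N

[0,4] S   <
  [0,3] NP\S   >
    [0,2] (NP\S)/N   <
      [0,1] "cat" : PP
      [1,2] "map" : ((NP\S)/N)\PP
    [2,3] "ate" : N
  [3,4] "saw" : S\(NP\S)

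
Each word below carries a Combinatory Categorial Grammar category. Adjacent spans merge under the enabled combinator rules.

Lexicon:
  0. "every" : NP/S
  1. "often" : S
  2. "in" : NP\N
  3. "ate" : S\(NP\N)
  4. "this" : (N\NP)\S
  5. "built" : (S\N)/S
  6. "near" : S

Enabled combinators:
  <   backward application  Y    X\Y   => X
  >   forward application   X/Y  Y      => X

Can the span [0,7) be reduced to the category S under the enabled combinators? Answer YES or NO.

YES

[0,7] S   <
  [0,5] N   <
    [0,2] NP   >
      [0,1] "every" : NP/S
      [1,2] "often" : S
    [2,5] N\NP   <
      [2,4] S   <
        [2,3] "in" : NP\N
        [3,4] "ate" : S\(NP\N)
      [4,5] "this" : (N\NP)\S
  [5,7] S\N   >
    [5,6] "built" : (S\N)/S
    [6,7] "near" : S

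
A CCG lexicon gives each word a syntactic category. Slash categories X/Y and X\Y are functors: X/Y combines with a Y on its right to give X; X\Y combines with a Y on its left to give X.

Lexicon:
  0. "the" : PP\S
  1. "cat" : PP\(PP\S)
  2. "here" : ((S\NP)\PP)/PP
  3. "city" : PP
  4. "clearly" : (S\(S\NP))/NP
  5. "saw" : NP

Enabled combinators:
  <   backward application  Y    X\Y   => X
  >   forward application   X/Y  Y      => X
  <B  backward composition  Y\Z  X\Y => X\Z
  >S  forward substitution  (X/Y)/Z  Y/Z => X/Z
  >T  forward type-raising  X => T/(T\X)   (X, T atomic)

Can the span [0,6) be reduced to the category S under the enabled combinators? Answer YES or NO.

YES

[0,6] S   <
  [0,4] S\NP   <
    [0,2] PP   <
      [0,1] "the" : PP\S
      [1,2] "cat" : PP\(PP\S)
    [2,4] (S\NP)\PP   >
      [2,3] "here" : ((S\NP)\PP)/PP
      [3,4] "city" : PP
  [4,6] S\(S\NP)   >
    [4,5] "clearly" : (S\(S\NP))/NP
    [5,6] "saw" : NP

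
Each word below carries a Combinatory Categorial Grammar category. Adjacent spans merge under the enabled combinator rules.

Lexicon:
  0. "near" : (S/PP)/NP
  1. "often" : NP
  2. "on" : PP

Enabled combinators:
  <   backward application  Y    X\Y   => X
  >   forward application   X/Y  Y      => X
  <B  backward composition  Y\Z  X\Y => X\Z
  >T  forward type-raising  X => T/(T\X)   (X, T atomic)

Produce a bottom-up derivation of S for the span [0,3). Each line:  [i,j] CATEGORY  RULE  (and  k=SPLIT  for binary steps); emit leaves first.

[0,3] S   >
  [0,2] S/PP   >
    [0,1] "near" : (S/PP)/NP
    [1,2] "often" : NP
  [2,3] "on" : PP

[0,1] (S/PP)/NP  lex  "near"
[1,2] NP  lex  "often"
[0,2] S/PP  >  k=1
[2,3] PP  lex  "on"
[0,3] S  >  k=2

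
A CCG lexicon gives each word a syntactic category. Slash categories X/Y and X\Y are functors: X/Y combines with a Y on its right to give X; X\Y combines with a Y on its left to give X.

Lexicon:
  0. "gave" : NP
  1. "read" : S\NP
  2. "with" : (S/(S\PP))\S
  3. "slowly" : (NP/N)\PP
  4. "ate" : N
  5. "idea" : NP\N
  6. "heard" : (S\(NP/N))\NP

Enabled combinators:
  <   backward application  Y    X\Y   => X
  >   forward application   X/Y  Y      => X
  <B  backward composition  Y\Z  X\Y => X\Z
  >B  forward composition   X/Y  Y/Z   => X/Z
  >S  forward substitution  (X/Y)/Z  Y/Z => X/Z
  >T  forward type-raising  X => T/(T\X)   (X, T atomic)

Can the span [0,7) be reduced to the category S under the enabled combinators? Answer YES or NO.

YES

[0,7] S   >
  [0,3] S/(S\PP)   <
    [0,2] S   >
      [0,1] S/(S\NP)   >T
        [0,1] "gave" : NP
      [1,2] "read" : S\NP
    [2,3] "with" : (S/(S\PP))\S
  [3,7] S\PP   <B
    [3,4] "slowly" : (NP/N)\PP
    [4,7] S\(NP/N)   <
      [4,6] NP   <
        [4,5] "ate" : N
        [5,6] "idea" : NP\N
      [6,7] "heard" : (S\(NP/N))\NP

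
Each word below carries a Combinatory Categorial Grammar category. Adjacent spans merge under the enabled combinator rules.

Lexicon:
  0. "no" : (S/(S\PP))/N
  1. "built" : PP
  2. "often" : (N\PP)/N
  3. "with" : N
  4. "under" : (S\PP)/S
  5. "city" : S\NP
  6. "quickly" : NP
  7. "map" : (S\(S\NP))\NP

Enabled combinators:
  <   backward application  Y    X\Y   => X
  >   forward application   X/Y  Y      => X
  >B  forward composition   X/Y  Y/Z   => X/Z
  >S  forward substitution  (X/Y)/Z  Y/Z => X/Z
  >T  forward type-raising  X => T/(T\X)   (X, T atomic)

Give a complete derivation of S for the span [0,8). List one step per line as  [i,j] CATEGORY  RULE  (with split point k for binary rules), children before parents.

[0,8] S   >
  [0,4] S/(S\PP)   >
    [0,1] "no" : (S/(S\PP))/N
    [1,4] N   <
      [1,2] "built" : PP
      [2,4] N\PP   >
        [2,3] "often" : (N\PP)/N
        [3,4] "with" : N
  [4,8] S\PP   >
    [4,5] "under" : (S\PP)/S
    [5,8] S   <
      [5,6] "city" : S\NP
      [6,8] S\(S\NP)   <
        [6,7] "quickly" : NP
        [7,8] "map" : (S\(S\NP))\NP

[0,1] (S/(S\PP))/N  lex  "no"
[1,2] PP  lex  "built"
[2,3] (N\PP)/N  lex  "often"
[3,4] N  lex  "with"
[2,4] N\PP  >  k=3
[1,4] N  <  k=2
[0,4] S/(S\PP)  >  k=1
[4,5] (S\PP)/S  lex  "under"
[5,6] S\NP  lex  "city"
[6,7] NP  lex  "quickly"
[7,8] (S\(S\NP))\NP  lex  "map"
[6,8] S\(S\NP)  <  k=7
[5,8] S  <  k=6
[4,8] S\PP  >  k=5
[0,8] S  >  k=4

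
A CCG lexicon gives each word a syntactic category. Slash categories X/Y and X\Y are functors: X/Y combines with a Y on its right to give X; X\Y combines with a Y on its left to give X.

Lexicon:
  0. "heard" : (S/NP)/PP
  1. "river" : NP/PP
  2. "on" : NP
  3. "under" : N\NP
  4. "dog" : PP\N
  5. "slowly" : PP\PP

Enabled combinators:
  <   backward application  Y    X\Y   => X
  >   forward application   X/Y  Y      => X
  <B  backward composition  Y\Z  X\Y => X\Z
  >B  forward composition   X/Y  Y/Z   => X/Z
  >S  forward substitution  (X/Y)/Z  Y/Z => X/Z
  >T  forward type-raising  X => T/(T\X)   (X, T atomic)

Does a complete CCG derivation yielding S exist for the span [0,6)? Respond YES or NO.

[0,6] S   >
  [0,2] S/PP   >S
    [0,1] "heard" : (S/NP)/PP
    [1,2] "river" : NP/PP
  [2,6] PP   <
    [2,4] N   >
      [2,3] N/(N\NP)   >T
        [2,3] "on" : NP
      [3,4] "under" : N\NP
    [4,6] PP\N   <B
      [4,5] "dog" : PP\N
      [5,6] "slowly" : PP\PP

YES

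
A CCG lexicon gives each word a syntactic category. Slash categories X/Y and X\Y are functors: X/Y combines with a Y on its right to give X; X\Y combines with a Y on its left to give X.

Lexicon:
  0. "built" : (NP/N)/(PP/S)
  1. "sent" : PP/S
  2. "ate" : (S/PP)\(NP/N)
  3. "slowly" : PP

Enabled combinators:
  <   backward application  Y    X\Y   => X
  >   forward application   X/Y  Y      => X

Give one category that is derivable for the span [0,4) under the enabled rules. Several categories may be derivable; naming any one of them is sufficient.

[0,4] S   >
  [0,3] S/PP   <
    [0,2] NP/N   >
      [0,1] "built" : (NP/N)/(PP/S)
      [1,2] "sent" : PP/S
    [2,3] "ate" : (S/PP)\(NP/N)
  [3,4] "slowly" : PP

S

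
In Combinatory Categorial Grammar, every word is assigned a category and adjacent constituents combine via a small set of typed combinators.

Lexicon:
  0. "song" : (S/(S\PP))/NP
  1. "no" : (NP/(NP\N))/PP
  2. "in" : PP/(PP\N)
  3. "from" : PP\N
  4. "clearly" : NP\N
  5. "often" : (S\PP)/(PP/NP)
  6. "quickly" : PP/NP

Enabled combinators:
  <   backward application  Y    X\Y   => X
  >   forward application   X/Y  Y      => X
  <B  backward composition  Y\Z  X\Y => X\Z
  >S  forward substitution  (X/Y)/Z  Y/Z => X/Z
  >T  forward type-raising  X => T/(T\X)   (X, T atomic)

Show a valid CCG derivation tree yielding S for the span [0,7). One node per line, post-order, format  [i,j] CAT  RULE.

[0,7] S   >
  [0,5] S/(S\PP)   >
    [0,1] "song" : (S/(S\PP))/NP
    [1,5] NP   >
      [1,4] NP/(NP\N)   >
        [1,2] "no" : (NP/(NP\N))/PP
        [2,4] PP   >
          [2,3] "in" : PP/(PP\N)
          [3,4] "from" : PP\N
      [4,5] "clearly" : NP\N
  [5,7] S\PP   >
    [5,6] "often" : (S\PP)/(PP/NP)
    [6,7] "quickly" : PP/NP

[0,1] (S/(S\PP))/NP  lex  "song"
[1,2] (NP/(NP\N))/PP  lex  "no"
[2,3] PP/(PP\N)  lex  "in"
[3,4] PP\N  lex  "from"
[2,4] PP  >  k=3
[1,4] NP/(NP\N)  >  k=2
[4,5] NP\N  lex  "clearly"
[1,5] NP  >  k=4
[0,5] S/(S\PP)  >  k=1
[5,6] (S\PP)/(PP/NP)  lex  "often"
[6,7] PP/NP  lex  "quickly"
[5,7] S\PP  >  k=6
[0,7] S  >  k=5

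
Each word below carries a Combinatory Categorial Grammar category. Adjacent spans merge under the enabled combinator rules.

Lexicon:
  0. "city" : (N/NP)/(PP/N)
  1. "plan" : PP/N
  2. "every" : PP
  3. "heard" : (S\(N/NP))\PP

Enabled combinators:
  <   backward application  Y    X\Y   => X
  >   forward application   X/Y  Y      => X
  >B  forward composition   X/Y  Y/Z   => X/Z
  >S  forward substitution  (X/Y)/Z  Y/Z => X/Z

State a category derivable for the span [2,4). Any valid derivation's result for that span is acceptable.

S\(N/NP)

[0,4] S   <
  [0,2] N/NP   >
    [0,1] "city" : (N/NP)/(PP/N)
    [1,2] "plan" : PP/N
  [2,4] S\(N/NP)   <
    [2,3] "every" : PP
    [3,4] "heard" : (S\(N/NP))\PP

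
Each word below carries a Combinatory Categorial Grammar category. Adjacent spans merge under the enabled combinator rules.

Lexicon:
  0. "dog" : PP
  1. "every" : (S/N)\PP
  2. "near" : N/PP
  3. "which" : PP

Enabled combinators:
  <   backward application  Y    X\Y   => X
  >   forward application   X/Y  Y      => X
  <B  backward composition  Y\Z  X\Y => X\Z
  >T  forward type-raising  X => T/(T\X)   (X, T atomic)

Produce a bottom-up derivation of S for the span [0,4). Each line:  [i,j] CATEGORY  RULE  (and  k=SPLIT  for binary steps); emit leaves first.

[0,4] S   >
  [0,2] S/N   <
    [0,1] "dog" : PP
    [1,2] "every" : (S/N)\PP
  [2,4] N   >
    [2,3] "near" : N/PP
    [3,4] "which" : PP

[0,1] PP  lex  "dog"
[1,2] (S/N)\PP  lex  "every"
[0,2] S/N  <  k=1
[2,3] N/PP  lex  "near"
[3,4] PP  lex  "which"
[2,4] N  >  k=3
[0,4] S  >  k=2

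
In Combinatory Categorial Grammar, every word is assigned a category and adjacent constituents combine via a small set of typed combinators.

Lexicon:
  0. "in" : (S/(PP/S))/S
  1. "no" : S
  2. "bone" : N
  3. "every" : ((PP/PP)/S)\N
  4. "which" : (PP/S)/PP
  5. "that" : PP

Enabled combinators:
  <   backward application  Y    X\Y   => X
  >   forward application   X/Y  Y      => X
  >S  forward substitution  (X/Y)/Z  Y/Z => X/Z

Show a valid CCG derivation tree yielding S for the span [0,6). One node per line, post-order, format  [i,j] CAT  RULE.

[0,1] (S/(PP/S))/S  lex  "in"
[1,2] S  lex  "no"
[0,2] S/(PP/S)  >  k=1
[2,3] N  lex  "bone"
[3,4] ((PP/PP)/S)\N  lex  "every"
[2,4] (PP/PP)/S  <  k=3
[4,5] (PP/S)/PP  lex  "which"
[5,6] PP  lex  "that"
[4,6] PP/S  >  k=5
[2,6] PP/S  >S  k=4
[0,6] S  >  k=2

[0,6] S   >
  [0,2] S/(PP/S)   >
    [0,1] "in" : (S/(PP/S))/S
    [1,2] "no" : S
  [2,6] PP/S   >S
    [2,4] (PP/PP)/S   <
      [2,3] "bone" : N
      [3,4] "every" : ((PP/PP)/S)\N
    [4,6] PP/S   >
      [4,5] "which" : (PP/S)/PP
      [5,6] "that" : PP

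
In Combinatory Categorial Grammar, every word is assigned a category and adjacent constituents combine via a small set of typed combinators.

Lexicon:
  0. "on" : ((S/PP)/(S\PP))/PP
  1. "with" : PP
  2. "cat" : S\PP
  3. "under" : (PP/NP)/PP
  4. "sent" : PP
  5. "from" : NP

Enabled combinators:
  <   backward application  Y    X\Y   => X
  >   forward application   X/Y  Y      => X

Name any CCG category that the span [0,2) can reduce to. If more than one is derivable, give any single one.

[0,6] S   >
  [0,3] S/PP   >
    [0,2] (S/PP)/(S\PP)   >
      [0,1] "on" : ((S/PP)/(S\PP))/PP
      [1,2] "with" : PP
    [2,3] "cat" : S\PP
  [3,6] PP   >
    [3,5] PP/NP   >
      [3,4] "under" : (PP/NP)/PP
      [4,5] "sent" : PP
    [5,6] "from" : NP

(S/PP)/(S\PP)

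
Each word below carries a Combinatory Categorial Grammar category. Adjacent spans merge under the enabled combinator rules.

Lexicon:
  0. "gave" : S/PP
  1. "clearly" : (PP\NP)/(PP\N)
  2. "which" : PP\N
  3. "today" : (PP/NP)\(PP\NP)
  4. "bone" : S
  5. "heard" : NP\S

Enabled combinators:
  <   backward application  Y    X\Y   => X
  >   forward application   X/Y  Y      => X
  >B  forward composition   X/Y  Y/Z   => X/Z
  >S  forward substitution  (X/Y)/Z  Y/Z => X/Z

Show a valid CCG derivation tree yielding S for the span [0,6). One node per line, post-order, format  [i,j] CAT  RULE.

[0,1] S/PP  lex  "gave"
[1,2] (PP\NP)/(PP\N)  lex  "clearly"
[2,3] PP\N  lex  "which"
[1,3] PP\NP  >  k=2
[3,4] (PP/NP)\(PP\NP)  lex  "today"
[1,4] PP/NP  <  k=3
[0,4] S/NP  >B  k=1
[4,5] S  lex  "bone"
[5,6] NP\S  lex  "heard"
[4,6] NP  <  k=5
[0,6] S  >  k=4

[0,6] S   >
  [0,4] S/NP   >B
    [0,1] "gave" : S/PP
    [1,4] PP/NP   <
      [1,3] PP\NP   >
        [1,2] "clearly" : (PP\NP)/(PP\N)
        [2,3] "which" : PP\N
      [3,4] "today" : (PP/NP)\(PP\NP)
  [4,6] NP   <
    [4,5] "bone" : S
    [5,6] "heard" : NP\S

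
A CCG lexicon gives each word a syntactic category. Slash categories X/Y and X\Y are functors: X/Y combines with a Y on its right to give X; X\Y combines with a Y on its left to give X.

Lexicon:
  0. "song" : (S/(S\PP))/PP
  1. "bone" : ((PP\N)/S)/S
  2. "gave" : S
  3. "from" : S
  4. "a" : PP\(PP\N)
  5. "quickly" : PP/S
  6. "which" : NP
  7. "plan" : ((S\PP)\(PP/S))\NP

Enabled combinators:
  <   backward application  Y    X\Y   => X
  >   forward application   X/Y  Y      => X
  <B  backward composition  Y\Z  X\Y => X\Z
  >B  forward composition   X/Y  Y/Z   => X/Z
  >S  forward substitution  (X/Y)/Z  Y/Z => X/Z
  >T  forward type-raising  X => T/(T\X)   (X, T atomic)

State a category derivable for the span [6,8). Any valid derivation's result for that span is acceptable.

(S\PP)\(PP/S)

[0,8] S   >
  [0,5] S/(S\PP)   >
    [0,1] "song" : (S/(S\PP))/PP
    [1,5] PP   <
      [1,4] PP\N   >
        [1,3] (PP\N)/S   >
          [1,2] "bone" : ((PP\N)/S)/S
          [2,3] "gave" : S
        [3,4] "from" : S
      [4,5] "a" : PP\(PP\N)
  [5,8] S\PP   <
    [5,6] "quickly" : PP/S
    [6,8] (S\PP)\(PP/S)   <
      [6,7] "which" : NP
      [7,8] "plan" : ((S\PP)\(PP/S))\NP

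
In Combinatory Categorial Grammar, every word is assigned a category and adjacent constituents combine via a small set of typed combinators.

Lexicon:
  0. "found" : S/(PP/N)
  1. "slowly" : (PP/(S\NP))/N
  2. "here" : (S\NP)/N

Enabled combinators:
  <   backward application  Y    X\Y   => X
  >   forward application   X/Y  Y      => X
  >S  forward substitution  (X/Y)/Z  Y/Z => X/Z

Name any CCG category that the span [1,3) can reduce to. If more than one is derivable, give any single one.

[0,3] S   >
  [0,1] "found" : S/(PP/N)
  [1,3] PP/N   >S
    [1,2] "slowly" : (PP/(S\NP))/N
    [2,3] "here" : (S\NP)/N

PP/N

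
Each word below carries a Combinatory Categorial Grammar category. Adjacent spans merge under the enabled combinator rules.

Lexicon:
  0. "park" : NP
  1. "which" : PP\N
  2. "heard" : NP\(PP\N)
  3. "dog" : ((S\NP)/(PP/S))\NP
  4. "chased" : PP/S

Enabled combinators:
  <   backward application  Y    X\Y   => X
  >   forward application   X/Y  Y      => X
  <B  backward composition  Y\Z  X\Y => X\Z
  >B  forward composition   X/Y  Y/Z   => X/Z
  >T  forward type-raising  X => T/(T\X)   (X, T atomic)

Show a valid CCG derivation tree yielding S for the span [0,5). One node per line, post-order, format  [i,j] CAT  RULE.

[0,1] NP  lex  "park"
[0,1] S/(S\NP)  >T
[1,2] PP\N  lex  "which"
[2,3] NP\(PP\N)  lex  "heard"
[1,3] NP  <  k=2
[3,4] ((S\NP)/(PP/S))\NP  lex  "dog"
[1,4] (S\NP)/(PP/S)  <  k=3
[4,5] PP/S  lex  "chased"
[1,5] S\NP  >  k=4
[0,5] S  >  k=1

[0,5] S   >
  [0,1] S/(S\NP)   >T
    [0,1] "park" : NP
  [1,5] S\NP   >
    [1,4] (S\NP)/(PP/S)   <
      [1,3] NP   <
        [1,2] "which" : PP\N
        [2,3] "heard" : NP\(PP\N)
      [3,4] "dog" : ((S\NP)/(PP/S))\NP
    [4,5] "chased" : PP/S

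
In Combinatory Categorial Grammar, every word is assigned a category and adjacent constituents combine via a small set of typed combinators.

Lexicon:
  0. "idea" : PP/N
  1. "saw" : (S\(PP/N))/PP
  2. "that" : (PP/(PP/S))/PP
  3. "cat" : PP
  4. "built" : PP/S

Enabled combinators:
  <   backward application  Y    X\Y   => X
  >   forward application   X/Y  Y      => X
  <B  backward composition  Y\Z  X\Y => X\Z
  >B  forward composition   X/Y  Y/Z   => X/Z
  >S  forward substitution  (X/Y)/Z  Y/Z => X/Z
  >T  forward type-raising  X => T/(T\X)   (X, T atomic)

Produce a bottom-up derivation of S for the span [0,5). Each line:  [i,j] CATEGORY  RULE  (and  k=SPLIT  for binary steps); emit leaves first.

[0,5] S   <
  [0,1] "idea" : PP/N
  [1,5] S\(PP/N)   >
    [1,2] "saw" : (S\(PP/N))/PP
    [2,5] PP   >
      [2,4] PP/(PP/S)   >
        [2,3] "that" : (PP/(PP/S))/PP
        [3,4] "cat" : PP
      [4,5] "built" : PP/S

[0,1] PP/N  lex  "idea"
[1,2] (S\(PP/N))/PP  lex  "saw"
[2,3] (PP/(PP/S))/PP  lex  "that"
[3,4] PP  lex  "cat"
[2,4] PP/(PP/S)  >  k=3
[4,5] PP/S  lex  "built"
[2,5] PP  >  k=4
[1,5] S\(PP/N)  >  k=2
[0,5] S  <  k=1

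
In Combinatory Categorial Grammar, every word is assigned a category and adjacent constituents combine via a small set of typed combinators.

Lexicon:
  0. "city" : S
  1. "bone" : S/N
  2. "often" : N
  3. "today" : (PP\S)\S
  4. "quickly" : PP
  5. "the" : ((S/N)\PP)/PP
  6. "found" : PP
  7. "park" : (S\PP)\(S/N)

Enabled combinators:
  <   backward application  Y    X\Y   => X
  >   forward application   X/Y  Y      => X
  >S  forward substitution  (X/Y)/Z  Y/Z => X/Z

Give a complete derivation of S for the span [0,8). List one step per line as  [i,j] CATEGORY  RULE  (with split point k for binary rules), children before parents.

[0,8] S   <
  [0,4] PP   <
    [0,1] "city" : S
    [1,4] PP\S   <
      [1,3] S   >
        [1,2] "bone" : S/N
        [2,3] "often" : N
      [3,4] "today" : (PP\S)\S
  [4,8] S\PP   <
    [4,7] S/N   <
      [4,5] "quickly" : PP
      [5,7] (S/N)\PP   >
        [5,6] "the" : ((S/N)\PP)/PP
        [6,7] "found" : PP
    [7,8] "park" : (S\PP)\(S/N)

[0,1] S  lex  "city"
[1,2] S/N  lex  "bone"
[2,3] N  lex  "often"
[1,3] S  >  k=2
[3,4] (PP\S)\S  lex  "today"
[1,4] PP\S  <  k=3
[0,4] PP  <  k=1
[4,5] PP  lex  "quickly"
[5,6] ((S/N)\PP)/PP  lex  "the"
[6,7] PP  lex  "found"
[5,7] (S/N)\PP  >  k=6
[4,7] S/N  <  k=5
[7,8] (S\PP)\(S/N)  lex  "park"
[4,8] S\PP  <  k=7
[0,8] S  <  k=4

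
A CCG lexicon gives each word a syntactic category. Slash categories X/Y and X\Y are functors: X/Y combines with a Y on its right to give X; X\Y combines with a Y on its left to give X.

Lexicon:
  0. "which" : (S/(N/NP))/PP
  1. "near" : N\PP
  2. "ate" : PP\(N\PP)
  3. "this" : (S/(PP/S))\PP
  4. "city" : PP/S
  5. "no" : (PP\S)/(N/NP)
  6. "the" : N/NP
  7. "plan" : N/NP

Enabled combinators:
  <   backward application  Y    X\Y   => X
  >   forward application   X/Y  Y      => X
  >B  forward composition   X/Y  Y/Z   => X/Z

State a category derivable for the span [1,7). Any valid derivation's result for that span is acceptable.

PP

[0,8] S   >
  [0,7] S/(N/NP)   >
    [0,1] "which" : (S/(N/NP))/PP
    [1,7] PP   <
      [1,5] S   >
        [1,4] S/(PP/S)   <
          [1,3] PP   <
            [1,2] "near" : N\PP
            [2,3] "ate" : PP\(N\PP)
          [3,4] "this" : (S/(PP/S))\PP
        [4,5] "city" : PP/S
      [5,7] PP\S   >
        [5,6] "no" : (PP\S)/(N/NP)
        [6,7] "the" : N/NP
  [7,8] "plan" : N/NP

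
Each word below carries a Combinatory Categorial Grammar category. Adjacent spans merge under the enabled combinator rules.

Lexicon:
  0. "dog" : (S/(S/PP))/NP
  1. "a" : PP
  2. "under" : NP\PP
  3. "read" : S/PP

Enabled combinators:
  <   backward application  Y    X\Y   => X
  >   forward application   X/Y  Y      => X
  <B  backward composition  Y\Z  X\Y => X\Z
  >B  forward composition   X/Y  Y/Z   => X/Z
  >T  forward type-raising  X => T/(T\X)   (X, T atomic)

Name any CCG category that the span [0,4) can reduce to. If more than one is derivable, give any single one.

[0,4] S   >
  [0,3] S/(S/PP)   >
    [0,1] "dog" : (S/(S/PP))/NP
    [1,3] NP   <
      [1,2] "a" : PP
      [2,3] "under" : NP\PP
  [3,4] "read" : S/PP

S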